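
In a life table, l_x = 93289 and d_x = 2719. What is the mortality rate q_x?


q_x = d_x / l_x
= 2719 / 93289
= 0.0291


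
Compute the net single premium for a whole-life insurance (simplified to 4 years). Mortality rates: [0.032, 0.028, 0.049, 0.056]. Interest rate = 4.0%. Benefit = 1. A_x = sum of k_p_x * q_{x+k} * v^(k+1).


v = 0.961538
Year 0: k_p_x=1.0, q=0.032, term=0.030769
Year 1: k_p_x=0.968, q=0.028, term=0.025059
Year 2: k_p_x=0.940896, q=0.049, term=0.040986
Year 3: k_p_x=0.894792, q=0.056, term=0.042833
A_x = 0.1396


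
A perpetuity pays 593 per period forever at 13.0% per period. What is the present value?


PV = PMT / i
= 593 / 0.13
= 4561.5385


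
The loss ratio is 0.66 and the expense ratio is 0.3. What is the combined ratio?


Combined ratio = loss ratio + expense ratio
= 0.66 + 0.3
= 0.96


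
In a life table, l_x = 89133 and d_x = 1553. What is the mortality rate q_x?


q_x = d_x / l_x
= 1553 / 89133
= 0.0174


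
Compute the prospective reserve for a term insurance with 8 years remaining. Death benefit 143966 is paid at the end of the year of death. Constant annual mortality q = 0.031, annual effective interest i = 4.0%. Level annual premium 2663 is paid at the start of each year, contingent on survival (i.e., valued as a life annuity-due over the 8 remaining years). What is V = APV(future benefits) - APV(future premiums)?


v = 1/(1+i) = 0.961538
APV(future benefits) per unit = sum_{k=0}^{7} k_p_x * q * v^(k+1) = 0.188634
APV(future benefits) = 143966 * 0.188634 = 27156.8679
Life annuity-due factor ä_{x:8} = sum_{k=0}^{7} k_p_x * v^k = 6.328363
APV(future premiums) = 2663 * 6.328363 = 16852.4308
V = 27156.8679 - 16852.4308
= 10304.4371


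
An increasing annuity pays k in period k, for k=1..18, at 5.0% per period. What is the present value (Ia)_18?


(Ia)_n = sum_{k=1}^{n} k * v^k, v = 1/(1+i)
v = 0.952381
Sum computed term by term:
(Ia)_18 = 95.8939


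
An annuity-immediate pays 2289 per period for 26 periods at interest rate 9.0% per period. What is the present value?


PV = PMT * (1 - (1+i)^(-n)) / i
= 2289 * (1 - (1+0.09)^(-26)) / 0.09
= 2289 * (1 - 0.106393) / 0.09
= 2289 * 9.928972
= 22727.4172


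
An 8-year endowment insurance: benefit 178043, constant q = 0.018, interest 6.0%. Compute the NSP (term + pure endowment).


Term component = 18794.9102
Pure endowment = 8_p_x * v^8 * benefit = 0.864753 * 0.627412 * 178043 = 96598.389
NSP = 115393.2992


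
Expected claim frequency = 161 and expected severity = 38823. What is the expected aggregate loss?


E[S] = E[N] * E[X]
= 161 * 38823
= 6.2505e+06


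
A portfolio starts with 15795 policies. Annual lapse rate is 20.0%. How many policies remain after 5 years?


remaining = initial * (1 - lapse)^years
= 15795 * (1 - 0.2)^5
= 15795 * 0.32768
= 5175.7056


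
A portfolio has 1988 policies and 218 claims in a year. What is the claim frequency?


frequency = claims / policies
= 218 / 1988
= 0.1097


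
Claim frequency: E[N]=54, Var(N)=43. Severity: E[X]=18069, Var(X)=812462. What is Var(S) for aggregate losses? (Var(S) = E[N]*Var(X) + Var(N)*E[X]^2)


Var(S) = E[N]*Var(X) + Var(N)*E[X]^2
= 54*812462 + 43*18069^2
= 43872948 + 14039016723
= 1.4083e+10


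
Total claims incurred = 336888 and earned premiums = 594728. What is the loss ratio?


Loss ratio = claims / premiums
= 336888 / 594728
= 0.5665


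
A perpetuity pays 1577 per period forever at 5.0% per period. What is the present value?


PV = PMT / i
= 1577 / 0.05
= 31540.0


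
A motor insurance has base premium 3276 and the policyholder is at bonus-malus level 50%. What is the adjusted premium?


adjusted = base * BM_level / 100
= 3276 * 50 / 100
= 3276 * 0.5
= 1638.0


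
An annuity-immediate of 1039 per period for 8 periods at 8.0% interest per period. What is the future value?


FV = PMT * ((1+i)^n - 1) / i
= 1039 * ((1.08)^8 - 1) / 0.08
= 1039 * (1.85093 - 1) / 0.08
= 11051.4561


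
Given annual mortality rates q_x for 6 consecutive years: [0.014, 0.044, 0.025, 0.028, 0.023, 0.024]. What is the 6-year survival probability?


p_k = 1 - q_k for each year
Survival = product of (1 - q_k)
= 0.986 * 0.956 * 0.975 * 0.972 * 0.977 * 0.976
= 0.8518


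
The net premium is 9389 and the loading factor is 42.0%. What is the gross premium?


Gross = net * (1 + loading)
= 9389 * (1 + 0.42)
= 9389 * 1.42
= 13332.38


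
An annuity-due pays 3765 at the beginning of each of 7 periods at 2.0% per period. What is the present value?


PV_due = PMT * (1-(1+i)^(-n))/i * (1+i)
PV_immediate = 24367.0464
PV_due = 24367.0464 * 1.02
= 24854.3873


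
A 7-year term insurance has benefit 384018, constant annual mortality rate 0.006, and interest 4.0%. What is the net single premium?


NSP = benefit * sum_{k=0}^{n-1} k_p_x * q * v^(k+1)
With constant q=0.006, v=0.961538
Sum = 0.035404
NSP = 384018 * 0.035404
= 13595.7373


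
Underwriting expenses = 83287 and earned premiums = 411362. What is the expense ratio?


Expense ratio = expenses / premiums
= 83287 / 411362
= 0.2025


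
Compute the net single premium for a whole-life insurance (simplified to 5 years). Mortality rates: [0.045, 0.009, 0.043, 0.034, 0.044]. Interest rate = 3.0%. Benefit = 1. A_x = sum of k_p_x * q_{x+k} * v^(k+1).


v = 0.970874
Year 0: k_p_x=1.0, q=0.045, term=0.043689
Year 1: k_p_x=0.955, q=0.009, term=0.008102
Year 2: k_p_x=0.946405, q=0.043, term=0.037242
Year 3: k_p_x=0.90571, q=0.034, term=0.02736
Year 4: k_p_x=0.874915, q=0.044, term=0.033207
A_x = 0.1496


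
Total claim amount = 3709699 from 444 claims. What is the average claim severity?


severity = total / number
= 3709699 / 444
= 8355.1779


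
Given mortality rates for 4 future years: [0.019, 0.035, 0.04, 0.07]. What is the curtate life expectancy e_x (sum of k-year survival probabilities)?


e_x = sum_{k=1}^{n} k_p_x
k_p_x values:
  1_p_x = 0.981
  2_p_x = 0.946665
  3_p_x = 0.908798
  4_p_x = 0.845183
e_x = 3.6816


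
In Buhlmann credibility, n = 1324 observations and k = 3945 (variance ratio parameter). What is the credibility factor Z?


Z = n / (n + k)
= 1324 / (1324 + 3945)
= 1324 / 5269
= 0.2513


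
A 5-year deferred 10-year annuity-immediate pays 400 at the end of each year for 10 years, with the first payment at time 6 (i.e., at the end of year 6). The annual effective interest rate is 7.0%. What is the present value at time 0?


PV at time 5 of the 10-year annuity-immediate:
a_n = 400 * (1-(1+0.07)^(-10))/0.07 = 2809.4326
Discount back 5 years to time 0:
PV = 2809.4326 * (1+0.07)^(-5)
= 2809.4326 * 0.712986
= 2003.0866


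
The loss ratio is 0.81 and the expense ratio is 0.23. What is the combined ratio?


Combined ratio = loss ratio + expense ratio
= 0.81 + 0.23
= 1.04


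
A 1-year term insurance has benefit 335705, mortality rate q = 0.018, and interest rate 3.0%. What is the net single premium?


NSP = benefit * q * v
v = 1/(1+i) = 0.970874
NSP = 335705 * 0.018 * 0.970874
= 5866.6893


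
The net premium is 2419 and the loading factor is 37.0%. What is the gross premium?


Gross = net * (1 + loading)
= 2419 * (1 + 0.37)
= 2419 * 1.37
= 3314.03


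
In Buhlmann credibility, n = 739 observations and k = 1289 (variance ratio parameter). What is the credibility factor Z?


Z = n / (n + k)
= 739 / (739 + 1289)
= 739 / 2028
= 0.3644


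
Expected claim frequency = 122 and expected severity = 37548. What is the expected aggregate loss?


E[S] = E[N] * E[X]
= 122 * 37548
= 4.5809e+06


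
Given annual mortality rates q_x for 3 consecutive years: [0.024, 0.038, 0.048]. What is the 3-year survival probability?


p_k = 1 - q_k for each year
Survival = product of (1 - q_k)
= 0.976 * 0.962 * 0.952
= 0.8938


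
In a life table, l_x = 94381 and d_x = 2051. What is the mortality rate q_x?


q_x = d_x / l_x
= 2051 / 94381
= 0.0217


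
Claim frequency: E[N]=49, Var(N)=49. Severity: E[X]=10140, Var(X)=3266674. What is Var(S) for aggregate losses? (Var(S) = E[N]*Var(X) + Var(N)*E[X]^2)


Var(S) = E[N]*Var(X) + Var(N)*E[X]^2
= 49*3266674 + 49*10140^2
= 160067026 + 5038160400
= 5.1982e+09


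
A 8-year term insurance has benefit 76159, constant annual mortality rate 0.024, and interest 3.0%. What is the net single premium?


NSP = benefit * sum_{k=0}^{n-1} k_p_x * q * v^(k+1)
With constant q=0.024, v=0.970874
Sum = 0.155564
NSP = 76159 * 0.155564
= 11847.5945


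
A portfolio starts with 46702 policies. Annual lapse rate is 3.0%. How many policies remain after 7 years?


remaining = initial * (1 - lapse)^years
= 46702 * (1 - 0.03)^7
= 46702 * 0.807983
= 37734.4148


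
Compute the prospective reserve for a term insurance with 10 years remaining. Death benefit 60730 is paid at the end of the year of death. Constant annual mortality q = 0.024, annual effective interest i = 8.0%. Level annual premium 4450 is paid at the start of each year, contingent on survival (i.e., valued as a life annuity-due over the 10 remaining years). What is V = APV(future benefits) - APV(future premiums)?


v = 1/(1+i) = 0.925926
APV(future benefits) per unit = sum_{k=0}^{9} k_p_x * q * v^(k+1) = 0.146932
APV(future benefits) = 60730 * 0.146932 = 8923.1616
Life annuity-due factor ä_{x:10} = sum_{k=0}^{9} k_p_x * v^k = 6.611926
APV(future premiums) = 4450 * 6.611926 = 29423.0712
V = 8923.1616 - 29423.0712
= -20499.9096


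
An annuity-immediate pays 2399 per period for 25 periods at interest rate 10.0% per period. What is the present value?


PV = PMT * (1 - (1+i)^(-n)) / i
= 2399 * (1 - (1+0.1)^(-25)) / 0.1
= 2399 * (1 - 0.092296) / 0.1
= 2399 * 9.07704
= 21775.819


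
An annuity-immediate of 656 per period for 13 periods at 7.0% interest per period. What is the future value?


FV = PMT * ((1+i)^n - 1) / i
= 656 * ((1.07)^13 - 1) / 0.07
= 656 * (2.409845 - 1) / 0.07
= 13212.2617


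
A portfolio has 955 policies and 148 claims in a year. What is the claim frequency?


frequency = claims / policies
= 148 / 955
= 0.155


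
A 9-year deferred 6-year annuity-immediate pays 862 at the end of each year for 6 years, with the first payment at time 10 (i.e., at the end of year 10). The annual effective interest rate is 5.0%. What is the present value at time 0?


PV at time 9 of the 6-year annuity-immediate:
a_n = 862 * (1-(1+0.05)^(-6))/0.05 = 4375.2466
Discount back 9 years to time 0:
PV = 4375.2466 * (1+0.05)^(-9)
= 4375.2466 * 0.644609
= 2820.3229


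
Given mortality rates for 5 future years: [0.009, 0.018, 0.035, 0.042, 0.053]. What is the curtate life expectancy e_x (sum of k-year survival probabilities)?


e_x = sum_{k=1}^{n} k_p_x
k_p_x values:
  1_p_x = 0.991
  2_p_x = 0.973162
  3_p_x = 0.939101
  4_p_x = 0.899659
  5_p_x = 0.851977
e_x = 4.6549


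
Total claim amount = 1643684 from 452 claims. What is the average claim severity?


severity = total / number
= 1643684 / 452
= 3636.469


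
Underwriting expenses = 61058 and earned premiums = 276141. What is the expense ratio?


Expense ratio = expenses / premiums
= 61058 / 276141
= 0.2211


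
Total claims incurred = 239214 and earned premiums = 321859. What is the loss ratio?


Loss ratio = claims / premiums
= 239214 / 321859
= 0.7432


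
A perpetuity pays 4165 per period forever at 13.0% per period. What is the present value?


PV = PMT / i
= 4165 / 0.13
= 32038.4615


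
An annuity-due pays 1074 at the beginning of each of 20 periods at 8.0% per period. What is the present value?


PV_due = PMT * (1-(1+i)^(-n))/i * (1+i)
PV_immediate = 10544.6903
PV_due = 10544.6903 * 1.08
= 11388.2655


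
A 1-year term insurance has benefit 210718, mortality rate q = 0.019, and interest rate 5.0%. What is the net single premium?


NSP = benefit * q * v
v = 1/(1+i) = 0.952381
NSP = 210718 * 0.019 * 0.952381
= 3812.9924


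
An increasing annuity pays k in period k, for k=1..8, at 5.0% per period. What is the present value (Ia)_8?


(Ia)_n = sum_{k=1}^{n} k * v^k, v = 1/(1+i)
v = 0.952381
Sum computed term by term:
(Ia)_8 = 27.4332


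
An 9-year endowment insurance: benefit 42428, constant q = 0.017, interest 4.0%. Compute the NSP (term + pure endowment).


Term component = 5034.7849
Pure endowment = 9_p_x * v^9 * benefit = 0.857002 * 0.702587 * 42428 = 25546.6623
NSP = 30581.4472


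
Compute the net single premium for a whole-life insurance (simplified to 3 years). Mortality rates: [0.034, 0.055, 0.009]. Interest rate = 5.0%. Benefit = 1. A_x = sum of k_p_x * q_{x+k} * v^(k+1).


v = 0.952381
Year 0: k_p_x=1.0, q=0.034, term=0.032381
Year 1: k_p_x=0.966, q=0.055, term=0.04819
Year 2: k_p_x=0.91287, q=0.009, term=0.007097
A_x = 0.0877


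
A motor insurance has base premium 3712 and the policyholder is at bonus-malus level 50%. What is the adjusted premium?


adjusted = base * BM_level / 100
= 3712 * 50 / 100
= 3712 * 0.5
= 1856.0


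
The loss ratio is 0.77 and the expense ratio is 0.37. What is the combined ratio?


Combined ratio = loss ratio + expense ratio
= 0.77 + 0.37
= 1.14


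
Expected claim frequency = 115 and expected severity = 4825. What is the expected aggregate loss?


E[S] = E[N] * E[X]
= 115 * 4825
= 554875


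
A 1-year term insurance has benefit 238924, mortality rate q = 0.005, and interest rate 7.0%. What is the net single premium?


NSP = benefit * q * v
v = 1/(1+i) = 0.934579
NSP = 238924 * 0.005 * 0.934579
= 1116.4673


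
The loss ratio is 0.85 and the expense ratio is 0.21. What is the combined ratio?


Combined ratio = loss ratio + expense ratio
= 0.85 + 0.21
= 1.06


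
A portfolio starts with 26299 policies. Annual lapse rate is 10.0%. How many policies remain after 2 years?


remaining = initial * (1 - lapse)^years
= 26299 * (1 - 0.1)^2
= 26299 * 0.81
= 21302.19


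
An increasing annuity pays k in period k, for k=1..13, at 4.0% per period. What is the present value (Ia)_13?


(Ia)_n = sum_{k=1}^{n} k * v^k, v = 1/(1+i)
v = 0.961538
Sum computed term by term:
(Ia)_13 = 64.4403


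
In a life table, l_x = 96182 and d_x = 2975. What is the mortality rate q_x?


q_x = d_x / l_x
= 2975 / 96182
= 0.0309


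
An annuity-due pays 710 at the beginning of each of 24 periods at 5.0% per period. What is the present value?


PV_due = PMT * (1-(1+i)^(-n))/i * (1+i)
PV_immediate = 9797.0357
PV_due = 9797.0357 * 1.05
= 10286.8875


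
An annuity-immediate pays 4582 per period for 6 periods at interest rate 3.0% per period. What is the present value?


PV = PMT * (1 - (1+i)^(-n)) / i
= 4582 * (1 - (1+0.03)^(-6)) / 0.03
= 4582 * (1 - 0.837484) / 0.03
= 4582 * 5.417191
= 24821.5712


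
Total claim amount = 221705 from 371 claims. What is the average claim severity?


severity = total / number
= 221705 / 371
= 597.5876


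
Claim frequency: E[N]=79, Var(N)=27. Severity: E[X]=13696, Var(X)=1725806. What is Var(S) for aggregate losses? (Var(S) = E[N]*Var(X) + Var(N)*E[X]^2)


Var(S) = E[N]*Var(X) + Var(N)*E[X]^2
= 79*1725806 + 27*13696^2
= 136338674 + 5064671232
= 5.2010e+09


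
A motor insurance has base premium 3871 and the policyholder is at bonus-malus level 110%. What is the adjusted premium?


adjusted = base * BM_level / 100
= 3871 * 110 / 100
= 3871 * 1.1
= 4258.1


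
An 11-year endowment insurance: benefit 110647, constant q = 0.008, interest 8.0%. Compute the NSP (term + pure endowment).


Term component = 6109.5735
Pure endowment = 11_p_x * v^11 * benefit = 0.915437 * 0.428883 * 110647 = 43441.6914
NSP = 49551.265


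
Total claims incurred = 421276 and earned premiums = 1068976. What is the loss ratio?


Loss ratio = claims / premiums
= 421276 / 1068976
= 0.3941


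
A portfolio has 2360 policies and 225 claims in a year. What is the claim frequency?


frequency = claims / policies
= 225 / 2360
= 0.0953


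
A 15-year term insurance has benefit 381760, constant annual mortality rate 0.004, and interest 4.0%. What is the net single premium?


NSP = benefit * sum_{k=0}^{n-1} k_p_x * q * v^(k+1)
With constant q=0.004, v=0.961538
Sum = 0.043376
NSP = 381760 * 0.043376
= 16559.1697


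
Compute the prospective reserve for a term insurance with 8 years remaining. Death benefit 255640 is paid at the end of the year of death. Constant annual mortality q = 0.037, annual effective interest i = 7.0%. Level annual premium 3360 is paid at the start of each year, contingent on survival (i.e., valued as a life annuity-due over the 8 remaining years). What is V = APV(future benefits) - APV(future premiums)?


v = 1/(1+i) = 0.934579
APV(future benefits) per unit = sum_{k=0}^{7} k_p_x * q * v^(k+1) = 0.196941
APV(future benefits) = 255640 * 0.196941 = 50346.0599
Life annuity-due factor ä_{x:8} = sum_{k=0}^{7} k_p_x * v^k = 5.695328
APV(future premiums) = 3360 * 5.695328 = 19136.3017
V = 50346.0599 - 19136.3017
= 31209.7582


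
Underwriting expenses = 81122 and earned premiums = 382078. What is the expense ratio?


Expense ratio = expenses / premiums
= 81122 / 382078
= 0.2123


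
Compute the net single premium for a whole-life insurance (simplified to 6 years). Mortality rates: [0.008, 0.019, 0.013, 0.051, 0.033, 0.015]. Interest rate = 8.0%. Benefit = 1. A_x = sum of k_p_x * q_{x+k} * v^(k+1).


v = 0.925926
Year 0: k_p_x=1.0, q=0.008, term=0.007407
Year 1: k_p_x=0.992, q=0.019, term=0.016159
Year 2: k_p_x=0.973152, q=0.013, term=0.010043
Year 3: k_p_x=0.960501, q=0.051, term=0.036006
Year 4: k_p_x=0.911515, q=0.033, term=0.020472
Year 5: k_p_x=0.881435, q=0.015, term=0.008332
A_x = 0.0984


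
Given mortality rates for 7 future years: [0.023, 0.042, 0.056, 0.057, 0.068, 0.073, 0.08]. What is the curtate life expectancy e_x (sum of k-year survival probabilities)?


e_x = sum_{k=1}^{n} k_p_x
k_p_x values:
  1_p_x = 0.977
  2_p_x = 0.935966
  3_p_x = 0.883552
  4_p_x = 0.833189
  5_p_x = 0.776533
  6_p_x = 0.719846
  7_p_x = 0.662258
e_x = 5.7883


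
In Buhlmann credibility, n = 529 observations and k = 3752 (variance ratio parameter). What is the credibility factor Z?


Z = n / (n + k)
= 529 / (529 + 3752)
= 529 / 4281
= 0.1236


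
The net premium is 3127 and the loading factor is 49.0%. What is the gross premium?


Gross = net * (1 + loading)
= 3127 * (1 + 0.49)
= 3127 * 1.49
= 4659.23


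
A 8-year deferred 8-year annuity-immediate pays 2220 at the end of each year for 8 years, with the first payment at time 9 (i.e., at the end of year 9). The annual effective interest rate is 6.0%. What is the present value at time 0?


PV at time 8 of the 8-year annuity-immediate:
a_n = 2220 * (1-(1+0.06)^(-8))/0.06 = 13785.7423
Discount back 8 years to time 0:
PV = 13785.7423 * (1+0.06)^(-8)
= 13785.7423 * 0.627412
= 8649.3452


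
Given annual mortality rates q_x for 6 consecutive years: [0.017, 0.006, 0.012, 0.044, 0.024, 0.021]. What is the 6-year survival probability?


p_k = 1 - q_k for each year
Survival = product of (1 - q_k)
= 0.983 * 0.994 * 0.988 * 0.956 * 0.976 * 0.979
= 0.8818


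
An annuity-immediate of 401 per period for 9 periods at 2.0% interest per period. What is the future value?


FV = PMT * ((1+i)^n - 1) / i
= 401 * ((1.02)^9 - 1) / 0.02
= 401 * (1.195093 - 1) / 0.02
= 3911.606


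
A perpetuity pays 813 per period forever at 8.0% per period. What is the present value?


PV = PMT / i
= 813 / 0.08
= 10162.5


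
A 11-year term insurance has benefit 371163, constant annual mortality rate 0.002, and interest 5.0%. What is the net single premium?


NSP = benefit * sum_{k=0}^{n-1} k_p_x * q * v^(k+1)
With constant q=0.002, v=0.952381
Sum = 0.016464
NSP = 371163 * 0.016464
= 6110.7105


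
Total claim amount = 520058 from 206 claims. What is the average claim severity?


severity = total / number
= 520058 / 206
= 2524.5534


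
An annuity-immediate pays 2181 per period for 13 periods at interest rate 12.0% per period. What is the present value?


PV = PMT * (1 - (1+i)^(-n)) / i
= 2181 * (1 - (1+0.12)^(-13)) / 0.12
= 2181 * (1 - 0.229174) / 0.12
= 2181 * 6.423548
= 14009.7591


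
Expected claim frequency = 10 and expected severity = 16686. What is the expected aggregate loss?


E[S] = E[N] * E[X]
= 10 * 16686
= 166860


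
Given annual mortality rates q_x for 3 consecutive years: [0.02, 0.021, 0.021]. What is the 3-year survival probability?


p_k = 1 - q_k for each year
Survival = product of (1 - q_k)
= 0.98 * 0.979 * 0.979
= 0.9393


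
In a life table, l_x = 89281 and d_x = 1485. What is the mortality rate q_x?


q_x = d_x / l_x
= 1485 / 89281
= 0.0166


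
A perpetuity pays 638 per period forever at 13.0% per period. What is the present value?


PV = PMT / i
= 638 / 0.13
= 4907.6923


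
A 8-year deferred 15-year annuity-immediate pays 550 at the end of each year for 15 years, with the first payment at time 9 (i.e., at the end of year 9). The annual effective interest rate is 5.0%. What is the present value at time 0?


PV at time 8 of the 15-year annuity-immediate:
a_n = 550 * (1-(1+0.05)^(-15))/0.05 = 5708.8119
Discount back 8 years to time 0:
PV = 5708.8119 * (1+0.05)^(-8)
= 5708.8119 * 0.676839
= 3863.9486


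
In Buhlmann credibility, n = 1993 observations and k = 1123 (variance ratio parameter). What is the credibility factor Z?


Z = n / (n + k)
= 1993 / (1993 + 1123)
= 1993 / 3116
= 0.6396


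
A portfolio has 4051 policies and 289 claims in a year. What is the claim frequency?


frequency = claims / policies
= 289 / 4051
= 0.0713


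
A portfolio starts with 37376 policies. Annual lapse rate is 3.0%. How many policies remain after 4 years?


remaining = initial * (1 - lapse)^years
= 37376 * (1 - 0.03)^4
= 37376 * 0.885293
= 33088.7041


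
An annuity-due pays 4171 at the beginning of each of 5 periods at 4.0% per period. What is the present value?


PV_due = PMT * (1-(1+i)^(-n))/i * (1+i)
PV_immediate = 18568.5509
PV_due = 18568.5509 * 1.04
= 19311.293


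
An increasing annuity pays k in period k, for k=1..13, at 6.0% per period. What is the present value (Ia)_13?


(Ia)_n = sum_{k=1}^{n} k * v^k, v = 1/(1+i)
v = 0.943396
Sum computed term by term:
(Ia)_13 = 54.8156


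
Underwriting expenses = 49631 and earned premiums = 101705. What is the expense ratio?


Expense ratio = expenses / premiums
= 49631 / 101705
= 0.488


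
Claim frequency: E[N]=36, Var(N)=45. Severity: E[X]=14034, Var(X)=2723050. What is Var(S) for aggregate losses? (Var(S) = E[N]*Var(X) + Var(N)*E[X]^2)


Var(S) = E[N]*Var(X) + Var(N)*E[X]^2
= 36*2723050 + 45*14034^2
= 98029800 + 8862892020
= 8.9609e+09


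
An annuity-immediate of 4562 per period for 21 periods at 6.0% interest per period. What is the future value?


FV = PMT * ((1+i)^n - 1) / i
= 4562 * ((1.06)^21 - 1) / 0.06
= 4562 * (3.399564 - 1) / 0.06
= 182446.8191


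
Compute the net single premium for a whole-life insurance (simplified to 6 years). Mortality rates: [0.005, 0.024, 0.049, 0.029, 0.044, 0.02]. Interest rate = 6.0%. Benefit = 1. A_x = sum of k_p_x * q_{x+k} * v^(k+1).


v = 0.943396
Year 0: k_p_x=1.0, q=0.005, term=0.004717
Year 1: k_p_x=0.995, q=0.024, term=0.021253
Year 2: k_p_x=0.97112, q=0.049, term=0.039953
Year 3: k_p_x=0.923535, q=0.029, term=0.021214
Year 4: k_p_x=0.896753, q=0.044, term=0.029485
Year 5: k_p_x=0.857295, q=0.02, term=0.012087
A_x = 0.1287


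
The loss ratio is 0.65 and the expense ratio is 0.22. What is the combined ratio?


Combined ratio = loss ratio + expense ratio
= 0.65 + 0.22
= 0.87


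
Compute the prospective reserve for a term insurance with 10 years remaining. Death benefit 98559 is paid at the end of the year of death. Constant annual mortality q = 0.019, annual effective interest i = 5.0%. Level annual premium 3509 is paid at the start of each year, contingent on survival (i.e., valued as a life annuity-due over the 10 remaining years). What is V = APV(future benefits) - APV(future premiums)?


v = 1/(1+i) = 0.952381
APV(future benefits) per unit = sum_{k=0}^{9} k_p_x * q * v^(k+1) = 0.135821
APV(future benefits) = 98559 * 0.135821 = 13386.4209
Life annuity-due factor ä_{x:10} = sum_{k=0}^{9} k_p_x * v^k = 7.505919
APV(future premiums) = 3509 * 7.505919 = 26338.2705
V = 13386.4209 - 26338.2705
= -12951.8496


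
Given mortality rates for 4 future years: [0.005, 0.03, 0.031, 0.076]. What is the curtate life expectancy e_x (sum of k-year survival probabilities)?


e_x = sum_{k=1}^{n} k_p_x
k_p_x values:
  1_p_x = 0.995
  2_p_x = 0.96515
  3_p_x = 0.93523
  4_p_x = 0.864153
e_x = 3.7595


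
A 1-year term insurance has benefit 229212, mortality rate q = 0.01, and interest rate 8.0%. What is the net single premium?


NSP = benefit * q * v
v = 1/(1+i) = 0.925926
NSP = 229212 * 0.01 * 0.925926
= 2122.3333


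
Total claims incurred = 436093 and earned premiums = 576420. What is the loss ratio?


Loss ratio = claims / premiums
= 436093 / 576420
= 0.7566


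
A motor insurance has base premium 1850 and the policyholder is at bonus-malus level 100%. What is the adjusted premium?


adjusted = base * BM_level / 100
= 1850 * 100 / 100
= 1850 * 1.0
= 1850.0


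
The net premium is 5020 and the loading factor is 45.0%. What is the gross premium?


Gross = net * (1 + loading)
= 5020 * (1 + 0.45)
= 5020 * 1.45
= 7279.0


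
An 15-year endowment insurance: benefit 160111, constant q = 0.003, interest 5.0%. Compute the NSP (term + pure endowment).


Term component = 4895.5899
Pure endowment = 15_p_x * v^15 * benefit = 0.955933 * 0.481017 * 160111 = 73622.2454
NSP = 78517.8352


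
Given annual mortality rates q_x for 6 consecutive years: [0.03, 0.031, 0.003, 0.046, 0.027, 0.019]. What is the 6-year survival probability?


p_k = 1 - q_k for each year
Survival = product of (1 - q_k)
= 0.97 * 0.969 * 0.997 * 0.954 * 0.973 * 0.981
= 0.8533


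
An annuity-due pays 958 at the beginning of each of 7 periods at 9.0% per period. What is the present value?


PV_due = PMT * (1-(1+i)^(-n))/i * (1+i)
PV_immediate = 4821.5688
PV_due = 4821.5688 * 1.09
= 5255.51


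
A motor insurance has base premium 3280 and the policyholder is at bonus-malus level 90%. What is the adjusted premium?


adjusted = base * BM_level / 100
= 3280 * 90 / 100
= 3280 * 0.9
= 2952.0


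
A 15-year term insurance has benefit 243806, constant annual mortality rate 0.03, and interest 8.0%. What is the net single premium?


NSP = benefit * sum_{k=0}^{n-1} k_p_x * q * v^(k+1)
With constant q=0.03, v=0.925926
Sum = 0.218283
NSP = 243806 * 0.218283
= 53218.8258


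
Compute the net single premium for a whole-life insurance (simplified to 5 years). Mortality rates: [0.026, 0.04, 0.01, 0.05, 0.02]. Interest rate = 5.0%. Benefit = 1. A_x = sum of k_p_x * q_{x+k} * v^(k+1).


v = 0.952381
Year 0: k_p_x=1.0, q=0.026, term=0.024762
Year 1: k_p_x=0.974, q=0.04, term=0.035338
Year 2: k_p_x=0.93504, q=0.01, term=0.008077
Year 3: k_p_x=0.92569, q=0.05, term=0.038078
Year 4: k_p_x=0.879405, q=0.02, term=0.013781
A_x = 0.12


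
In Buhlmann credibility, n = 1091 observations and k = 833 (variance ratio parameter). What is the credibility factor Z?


Z = n / (n + k)
= 1091 / (1091 + 833)
= 1091 / 1924
= 0.567


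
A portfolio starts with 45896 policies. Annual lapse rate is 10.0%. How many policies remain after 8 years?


remaining = initial * (1 - lapse)^years
= 45896 * (1 - 0.1)^8
= 45896 * 0.430467
= 19756.7231


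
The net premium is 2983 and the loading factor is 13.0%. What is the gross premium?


Gross = net * (1 + loading)
= 2983 * (1 + 0.13)
= 2983 * 1.13
= 3370.79


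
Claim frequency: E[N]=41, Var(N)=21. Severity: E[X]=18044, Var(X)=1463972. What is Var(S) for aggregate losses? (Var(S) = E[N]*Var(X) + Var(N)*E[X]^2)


Var(S) = E[N]*Var(X) + Var(N)*E[X]^2
= 41*1463972 + 21*18044^2
= 60022852 + 6837304656
= 6.8973e+09


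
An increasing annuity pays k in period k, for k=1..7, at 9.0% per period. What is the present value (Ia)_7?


(Ia)_n = sum_{k=1}^{n} k * v^k, v = 1/(1+i)
v = 0.917431
Sum computed term by term:
(Ia)_7 = 18.4075


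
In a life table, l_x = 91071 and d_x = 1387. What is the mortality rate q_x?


q_x = d_x / l_x
= 1387 / 91071
= 0.0152


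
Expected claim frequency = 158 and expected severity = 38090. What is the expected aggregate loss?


E[S] = E[N] * E[X]
= 158 * 38090
= 6.0182e+06


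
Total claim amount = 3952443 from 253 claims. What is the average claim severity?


severity = total / number
= 3952443 / 253
= 15622.3043


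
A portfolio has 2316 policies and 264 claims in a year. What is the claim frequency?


frequency = claims / policies
= 264 / 2316
= 0.114


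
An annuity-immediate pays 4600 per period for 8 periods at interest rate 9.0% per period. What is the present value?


PV = PMT * (1 - (1+i)^(-n)) / i
= 4600 * (1 - (1+0.09)^(-8)) / 0.09
= 4600 * (1 - 0.501866) / 0.09
= 4600 * 5.534819
= 25460.1679


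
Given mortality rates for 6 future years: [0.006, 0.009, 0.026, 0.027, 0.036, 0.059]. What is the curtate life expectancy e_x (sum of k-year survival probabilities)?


e_x = sum_{k=1}^{n} k_p_x
k_p_x values:
  1_p_x = 0.994
  2_p_x = 0.985054
  3_p_x = 0.959443
  4_p_x = 0.933538
  5_p_x = 0.89993
  6_p_x = 0.846834
e_x = 5.6188


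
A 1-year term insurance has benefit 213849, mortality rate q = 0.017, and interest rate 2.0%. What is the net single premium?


NSP = benefit * q * v
v = 1/(1+i) = 0.980392
NSP = 213849 * 0.017 * 0.980392
= 3564.15


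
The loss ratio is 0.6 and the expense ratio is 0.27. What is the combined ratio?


Combined ratio = loss ratio + expense ratio
= 0.6 + 0.27
= 0.87


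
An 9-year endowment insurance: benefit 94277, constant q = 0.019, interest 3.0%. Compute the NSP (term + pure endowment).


Term component = 12981.5171
Pure endowment = 9_p_x * v^9 * benefit = 0.841436 * 0.766417 * 94277 = 60798.3507
NSP = 73779.8678


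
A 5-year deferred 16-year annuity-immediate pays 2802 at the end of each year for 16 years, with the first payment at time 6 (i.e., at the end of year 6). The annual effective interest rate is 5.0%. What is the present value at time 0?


PV at time 5 of the 16-year annuity-immediate:
a_n = 2802 * (1-(1+0.05)^(-16))/0.05 = 30367.4303
Discount back 5 years to time 0:
PV = 30367.4303 * (1+0.05)^(-5)
= 30367.4303 * 0.783526
= 23793.6763


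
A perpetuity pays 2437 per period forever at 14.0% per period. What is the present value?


PV = PMT / i
= 2437 / 0.14
= 17407.1429


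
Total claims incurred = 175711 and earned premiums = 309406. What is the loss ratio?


Loss ratio = claims / premiums
= 175711 / 309406
= 0.5679


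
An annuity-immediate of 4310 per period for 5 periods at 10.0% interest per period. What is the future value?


FV = PMT * ((1+i)^n - 1) / i
= 4310 * ((1.1)^5 - 1) / 0.1
= 4310 * (1.61051 - 1) / 0.1
= 26312.981


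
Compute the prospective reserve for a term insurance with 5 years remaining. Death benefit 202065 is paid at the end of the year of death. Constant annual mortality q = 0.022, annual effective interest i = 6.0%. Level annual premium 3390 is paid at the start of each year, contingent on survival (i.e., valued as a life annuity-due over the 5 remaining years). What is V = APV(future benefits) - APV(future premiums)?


v = 1/(1+i) = 0.943396
APV(future benefits) per unit = sum_{k=0}^{4} k_p_x * q * v^(k+1) = 0.088913
APV(future benefits) = 202065 * 0.088913 = 17966.1616
Life annuity-due factor ä_{x:5} = sum_{k=0}^{4} k_p_x * v^k = 4.28398
APV(future premiums) = 3390 * 4.28398 = 14522.6907
V = 17966.1616 - 14522.6907
= 3443.4709


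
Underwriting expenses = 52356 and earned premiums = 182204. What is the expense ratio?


Expense ratio = expenses / premiums
= 52356 / 182204
= 0.2873


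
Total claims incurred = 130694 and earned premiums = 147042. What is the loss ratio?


Loss ratio = claims / premiums
= 130694 / 147042
= 0.8888


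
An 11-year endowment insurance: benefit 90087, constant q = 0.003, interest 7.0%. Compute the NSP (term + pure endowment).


Term component = 2000.4949
Pure endowment = 11_p_x * v^11 * benefit = 0.967491 * 0.475093 * 90087 = 41408.2915
NSP = 43408.7863


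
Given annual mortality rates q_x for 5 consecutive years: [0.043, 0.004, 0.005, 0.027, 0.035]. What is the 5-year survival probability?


p_k = 1 - q_k for each year
Survival = product of (1 - q_k)
= 0.957 * 0.996 * 0.995 * 0.973 * 0.965
= 0.8905


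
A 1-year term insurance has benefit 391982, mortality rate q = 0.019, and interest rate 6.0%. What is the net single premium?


NSP = benefit * q * v
v = 1/(1+i) = 0.943396
NSP = 391982 * 0.019 * 0.943396
= 7026.0925


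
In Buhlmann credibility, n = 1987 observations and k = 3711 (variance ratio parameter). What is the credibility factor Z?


Z = n / (n + k)
= 1987 / (1987 + 3711)
= 1987 / 5698
= 0.3487


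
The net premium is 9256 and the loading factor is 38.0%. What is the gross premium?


Gross = net * (1 + loading)
= 9256 * (1 + 0.38)
= 9256 * 1.38
= 12773.28


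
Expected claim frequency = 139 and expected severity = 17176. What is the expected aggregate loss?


E[S] = E[N] * E[X]
= 139 * 17176
= 2.3875e+06


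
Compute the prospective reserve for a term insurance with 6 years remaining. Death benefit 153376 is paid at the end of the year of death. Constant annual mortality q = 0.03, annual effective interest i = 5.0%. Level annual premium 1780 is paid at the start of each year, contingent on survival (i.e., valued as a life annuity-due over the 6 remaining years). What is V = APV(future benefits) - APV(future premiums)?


v = 1/(1+i) = 0.952381
APV(future benefits) per unit = sum_{k=0}^{5} k_p_x * q * v^(k+1) = 0.141909
APV(future benefits) = 153376 * 0.141909 = 21765.404
Life annuity-due factor ä_{x:6} = sum_{k=0}^{5} k_p_x * v^k = 4.966808
APV(future premiums) = 1780 * 4.966808 = 8840.9182
V = 21765.404 - 8840.9182
= 12924.4858


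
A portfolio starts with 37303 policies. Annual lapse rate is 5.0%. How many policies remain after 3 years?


remaining = initial * (1 - lapse)^years
= 37303 * (1 - 0.05)^3
= 37303 * 0.857375
= 31982.6596


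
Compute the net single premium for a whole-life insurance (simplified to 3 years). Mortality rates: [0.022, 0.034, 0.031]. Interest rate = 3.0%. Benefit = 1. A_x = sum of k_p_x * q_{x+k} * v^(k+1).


v = 0.970874
Year 0: k_p_x=1.0, q=0.022, term=0.021359
Year 1: k_p_x=0.978, q=0.034, term=0.031343
Year 2: k_p_x=0.944748, q=0.031, term=0.026802
A_x = 0.0795


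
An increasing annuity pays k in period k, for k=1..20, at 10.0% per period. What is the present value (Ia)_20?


(Ia)_n = sum_{k=1}^{n} k * v^k, v = 1/(1+i)
v = 0.909091
Sum computed term by term:
(Ia)_20 = 63.9205


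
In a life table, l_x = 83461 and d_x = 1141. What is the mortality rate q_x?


q_x = d_x / l_x
= 1141 / 83461
= 0.0137


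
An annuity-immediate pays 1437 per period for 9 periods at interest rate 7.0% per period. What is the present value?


PV = PMT * (1 - (1+i)^(-n)) / i
= 1437 * (1 - (1+0.07)^(-9)) / 0.07
= 1437 * (1 - 0.543934) / 0.07
= 1437 * 6.515232
= 9362.3887


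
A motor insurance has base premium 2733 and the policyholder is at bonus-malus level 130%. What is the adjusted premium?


adjusted = base * BM_level / 100
= 2733 * 130 / 100
= 2733 * 1.3
= 3552.9


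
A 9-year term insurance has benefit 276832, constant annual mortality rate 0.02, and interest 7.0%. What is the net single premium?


NSP = benefit * sum_{k=0}^{n-1} k_p_x * q * v^(k+1)
With constant q=0.02, v=0.934579
Sum = 0.121444
NSP = 276832 * 0.121444
= 33619.4906


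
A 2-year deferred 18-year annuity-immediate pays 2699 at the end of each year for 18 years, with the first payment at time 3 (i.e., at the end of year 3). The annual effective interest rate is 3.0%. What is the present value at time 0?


PV at time 2 of the 18-year annuity-immediate:
a_n = 2699 * (1-(1+0.03)^(-18))/0.03 = 37120.7318
Discount back 2 years to time 0:
PV = 37120.7318 * (1+0.03)^(-2)
= 37120.7318 * 0.942596
= 34989.8499


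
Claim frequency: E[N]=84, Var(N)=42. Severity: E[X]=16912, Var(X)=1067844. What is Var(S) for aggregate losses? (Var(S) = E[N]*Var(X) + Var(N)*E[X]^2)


Var(S) = E[N]*Var(X) + Var(N)*E[X]^2
= 84*1067844 + 42*16912^2
= 89698896 + 12012661248
= 1.2102e+10


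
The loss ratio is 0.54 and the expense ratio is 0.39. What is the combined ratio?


Combined ratio = loss ratio + expense ratio
= 0.54 + 0.39
= 0.93


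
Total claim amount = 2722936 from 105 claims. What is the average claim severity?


severity = total / number
= 2722936 / 105
= 25932.7238


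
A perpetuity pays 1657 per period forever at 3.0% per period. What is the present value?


PV = PMT / i
= 1657 / 0.03
= 55233.3333


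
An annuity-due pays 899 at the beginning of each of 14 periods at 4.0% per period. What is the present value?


PV_due = PMT * (1-(1+i)^(-n))/i * (1+i)
PV_immediate = 9496.2475
PV_due = 9496.2475 * 1.04
= 9876.0974


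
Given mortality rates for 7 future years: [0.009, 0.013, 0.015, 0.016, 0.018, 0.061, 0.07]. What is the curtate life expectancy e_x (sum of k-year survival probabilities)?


e_x = sum_{k=1}^{n} k_p_x
k_p_x values:
  1_p_x = 0.991
  2_p_x = 0.978117
  3_p_x = 0.963445
  4_p_x = 0.94803
  5_p_x = 0.930966
  6_p_x = 0.874177
  7_p_x = 0.812984
e_x = 6.4987


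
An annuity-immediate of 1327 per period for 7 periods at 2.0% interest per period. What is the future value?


FV = PMT * ((1+i)^n - 1) / i
= 1327 * ((1.02)^7 - 1) / 0.02
= 1327 * (1.148686 - 1) / 0.02
= 9865.294


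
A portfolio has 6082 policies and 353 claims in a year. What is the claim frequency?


frequency = claims / policies
= 353 / 6082
= 0.058


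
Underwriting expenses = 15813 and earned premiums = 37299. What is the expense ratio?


Expense ratio = expenses / premiums
= 15813 / 37299
= 0.424


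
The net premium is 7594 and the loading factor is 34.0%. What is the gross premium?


Gross = net * (1 + loading)
= 7594 * (1 + 0.34)
= 7594 * 1.34
= 10175.96


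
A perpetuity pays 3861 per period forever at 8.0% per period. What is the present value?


PV = PMT / i
= 3861 / 0.08
= 48262.5


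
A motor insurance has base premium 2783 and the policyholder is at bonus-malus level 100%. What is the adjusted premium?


adjusted = base * BM_level / 100
= 2783 * 100 / 100
= 2783 * 1.0
= 2783.0


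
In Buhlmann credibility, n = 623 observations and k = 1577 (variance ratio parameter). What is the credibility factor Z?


Z = n / (n + k)
= 623 / (623 + 1577)
= 623 / 2200
= 0.2832


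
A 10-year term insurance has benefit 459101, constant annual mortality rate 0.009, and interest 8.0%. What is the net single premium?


NSP = benefit * sum_{k=0}^{n-1} k_p_x * q * v^(k+1)
With constant q=0.009, v=0.925926
Sum = 0.058333
NSP = 459101 * 0.058333
= 26780.5956


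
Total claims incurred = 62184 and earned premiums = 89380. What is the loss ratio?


Loss ratio = claims / premiums
= 62184 / 89380
= 0.6957


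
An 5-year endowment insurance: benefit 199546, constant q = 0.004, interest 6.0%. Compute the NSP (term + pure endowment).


Term component = 3337.0066
Pure endowment = 5_p_x * v^5 * benefit = 0.980159 * 0.747258 * 199546 = 146153.8945
NSP = 149490.9011


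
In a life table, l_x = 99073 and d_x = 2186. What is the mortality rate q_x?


q_x = d_x / l_x
= 2186 / 99073
= 0.0221


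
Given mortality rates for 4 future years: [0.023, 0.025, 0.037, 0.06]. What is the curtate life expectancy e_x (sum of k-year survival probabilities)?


e_x = sum_{k=1}^{n} k_p_x
k_p_x values:
  1_p_x = 0.977
  2_p_x = 0.952575
  3_p_x = 0.91733
  4_p_x = 0.86229
e_x = 3.7092
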